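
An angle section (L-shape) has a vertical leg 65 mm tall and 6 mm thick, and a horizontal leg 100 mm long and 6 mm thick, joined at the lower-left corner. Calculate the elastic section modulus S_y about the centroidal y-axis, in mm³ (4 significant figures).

Decompose the section into non-overlapping parts with the origin at the bottom-left of its bounding rectangle.
Vertical leg: 6 × 65, A = 390 mm², x = 3 mm, Ī = 1 170 mm⁴.
Horizontal leg (remainder): 94 × 6, A = 564 mm², x = 53 mm, Ī = 415 292 mm⁴.
Centroid: x̄ = ΣA·x / ΣA = 32.5597 mm.
Transfer each piece to the centroidal y-axis using Ī + A·d² with d = x − 32.5597:
  vertical leg: d = -29.5597 mm → contributes +341 944 mm⁴
  horizontal leg (remainder): d = 20.4403 mm → contributes +650 933 mm⁴
Total I = 992 877 mm⁴.
Extreme fibre distance c = 67.4403 mm; S = I/c = 14722.3 mm³.

S_y ≈ 1.472 × 10⁴ mm³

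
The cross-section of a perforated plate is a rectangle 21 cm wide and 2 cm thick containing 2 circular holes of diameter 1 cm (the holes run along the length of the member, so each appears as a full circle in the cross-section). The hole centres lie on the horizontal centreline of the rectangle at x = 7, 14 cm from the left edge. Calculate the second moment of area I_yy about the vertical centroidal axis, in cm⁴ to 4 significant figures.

I_yy ≈ 1524 cm⁴

Break the section into simple shapes (no overlaps), measuring from the bottom-left corner of the bounding box.
Plate: 21 × 2, A = 42 cm², x = 10.5 cm, Ī = 1543.5 cm⁴.
Hole 1 (subtracted): ⌀1, A = 0.785398 cm², x = 7 cm, Ī = 0.0490874 cm⁴.
Hole 2 (subtracted): ⌀1, A = 0.785398 cm², x = 14 cm, Ī = 0.0490874 cm⁴.
By symmetry the centroid is at mid-width, x̄ = 10.5 cm.
Transfer each piece to the vertical centroidal axis using Ī + A·d² with d = x − 10.5:
  plate: d = 0 cm → contributes +1543.5 cm⁴
  hole 1: d = -3.5 cm → contributes −9.67021 cm⁴
  hole 2: d = 3.5 cm → contributes −9.67021 cm⁴
Total I = 1524.16 cm⁴.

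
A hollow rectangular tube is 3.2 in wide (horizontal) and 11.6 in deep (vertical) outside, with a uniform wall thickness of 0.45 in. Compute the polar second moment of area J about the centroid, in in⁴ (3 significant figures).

Decompose the section into non-overlapping parts with the origin at the bottom-left of its bounding rectangle.
Outer rectangle: 3.2 × 11.6, A = 37.12 in², y = 5.8 in, Ī = 416.24 in⁴.
Inner void (subtracted): 2.3 × 10.7, A = 24.61 in², y = 5.8 in, Ī = 234.8 in⁴.
By symmetry the centroid is at mid-height, ȳ = 5.8 in.
All pieces are centred on the centroidal x-axis, so I = ΣĪ (holes subtracted) = 181.44 in⁴.
Repeating about the centroidal y-axis gives I_y = 20.827 in⁴.
Polar second moment: J = I_x + I_y = 202.27 in⁴.

J ≈ 202 in⁴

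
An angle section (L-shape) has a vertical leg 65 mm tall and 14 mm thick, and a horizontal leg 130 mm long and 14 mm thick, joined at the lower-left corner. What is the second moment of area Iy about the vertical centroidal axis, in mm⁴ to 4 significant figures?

Iy ≈ 4.300 × 10⁶ mm⁴

Break the section into simple shapes (no overlaps), measuring from the bottom-left corner of the bounding box.
Vertical leg: 14 × 65, A = 910 mm², x = 7 mm, Ī = 14863.3 mm⁴.
Horizontal leg (remainder): 116 × 14, A = 1 624 mm², x = 72 mm, Ī = 1 821 045 mm⁴.
Centroid: x̄ = ΣA·x / ΣA = 48.6575 mm.
Transfer each piece to the vertical centroidal axis using Ī + A·d² with d = x − 48.6575:
  vertical leg: d = -41.6575 mm → contributes +1 594 026 mm⁴
  horizontal leg (remainder): d = 23.3425 mm → contributes +2 705 921 mm⁴
Total I = 4 299 947 mm⁴.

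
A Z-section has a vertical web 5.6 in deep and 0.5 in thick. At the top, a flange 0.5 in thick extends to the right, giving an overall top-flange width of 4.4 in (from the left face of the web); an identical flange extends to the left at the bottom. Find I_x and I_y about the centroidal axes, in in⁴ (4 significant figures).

I_x ≈ 32.76 in⁴, I_y ≈ 23.88 in⁴

Break the section into simple shapes (no overlaps), measuring from the bottom-left corner of the bounding box.
Web: 0.5 × 5.6, A = 2.8 in², y = 2.8 in, Ī = 7.31733 in⁴.
Top flange (beyond web): 3.9 × 0.5, A = 1.95 in², y = 5.35 in, Ī = 0.040625 in⁴.
Bottom flange (beyond web): 3.9 × 0.5, A = 1.95 in², y = 0.25 in, Ī = 0.040625 in⁴.
Centroid: ȳ = ΣA·y / ΣA = 2.8 in.
Transfer each piece to the centroidal x-axis using Ī + A·d² with d = y − 2.8:
  web: d = 0 in → contributes +7.31733 in⁴
  top flange (beyond web): d = 2.55 in → contributes +12.7205 in⁴
  bottom flange (beyond web): d = -2.55 in → contributes +12.7205 in⁴
Total I = 32.7583 in⁴.
For the y-axis: x̄ = 4.15 in.
Repeating about the centroidal y-axis gives I_y = 23.8776 in⁴.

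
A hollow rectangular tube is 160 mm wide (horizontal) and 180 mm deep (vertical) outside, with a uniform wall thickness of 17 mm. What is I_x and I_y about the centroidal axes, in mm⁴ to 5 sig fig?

I_x ≈ 4.5083 × 10⁷ mm⁴, I_y ≈ 3.7102 × 10⁷ mm⁴

Split into non-overlapping primitives; take the origin at the lower-left of the bounding box.
Outer rectangle: 160 × 180, A = 28 800 mm², y = 90 mm, Ī = 77 760 000 mm⁴.
Inner void (subtracted): 126 × 146, A = 18 396 mm², y = 90 mm, Ī = 32 677 428 mm⁴.
By symmetry the centroid is at mid-height, ȳ = 90 mm.
All pieces are centred on the centroidal x-axis, so I = ΣĪ (holes subtracted) = 45 082 572 mm⁴.
Repeating about the centroidal y-axis gives I_y = 37 102 092 mm⁴.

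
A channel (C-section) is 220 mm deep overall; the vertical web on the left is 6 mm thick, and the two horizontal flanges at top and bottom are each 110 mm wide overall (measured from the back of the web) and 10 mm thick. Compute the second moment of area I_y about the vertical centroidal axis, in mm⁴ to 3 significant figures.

Break the section into simple shapes (no overlaps), measuring from the bottom-left corner of the bounding box.
Web: 6 × 220, A = 1 320 mm², x = 3 mm, Ī = 3 960 mm⁴.
Top flange (beyond web): 104 × 10, A = 1 040 mm², x = 58 mm, Ī = 937 387 mm⁴.
Bottom flange (beyond web): 104 × 10, A = 1 040 mm², x = 58 mm, Ī = 937 387 mm⁴.
Centroid: x̄ = ΣA·x / ΣA = 36.647 mm.
Transfer each piece to the vertical centroidal axis using Ī + A·d² with d = x − 36.647:
  web: d = -33.647 mm → contributes +1 498 364 mm⁴
  top flange (beyond web): d = 21.353 mm → contributes +1 411 573 mm⁴
  bottom flange (beyond web): d = 21.353 mm → contributes +1 411 573 mm⁴
Total I = 4 321 510 mm⁴.

I_y ≈ 4.32 × 10⁶ mm⁴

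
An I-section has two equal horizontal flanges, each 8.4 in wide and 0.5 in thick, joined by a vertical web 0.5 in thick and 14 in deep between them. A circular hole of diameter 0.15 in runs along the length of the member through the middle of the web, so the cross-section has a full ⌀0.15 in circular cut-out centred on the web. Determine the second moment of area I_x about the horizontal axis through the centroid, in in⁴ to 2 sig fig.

Split into non-overlapping primitives; take the origin at the lower-left of the bounding box.
Bottom flange: 8.4 × 0.5, A = 4.2 in², y = 0.25 in, Ī = 0.0875 in⁴.
Web: 0.5 × 14, A = 7 in², y = 7.5 in, Ī = 114.3 in⁴.
Top flange: 8.4 × 0.5, A = 4.2 in², y = 14.75 in, Ī = 0.0875 in⁴.
Hole (subtracted): ⌀0.15, A = 0.01767 in², y = 7.5 in, Ī = 0.00002485 in⁴.
By symmetry the centroid is at mid-height, ȳ = 7.5 in.
Transfer each piece to the horizontal axis through the centroid using Ī + A·d² with d = y − 7.5:
  bottom flange: d = -7.25 in → contributes +220.9 in⁴
  web: d = 0 in → contributes +114.3 in⁴
  top flange: d = 7.25 in → contributes +220.9 in⁴
  hole: d = 0 in → contributes −0.00002485 in⁴
Total I = 556 in⁴.

I_x ≈ 560 in⁴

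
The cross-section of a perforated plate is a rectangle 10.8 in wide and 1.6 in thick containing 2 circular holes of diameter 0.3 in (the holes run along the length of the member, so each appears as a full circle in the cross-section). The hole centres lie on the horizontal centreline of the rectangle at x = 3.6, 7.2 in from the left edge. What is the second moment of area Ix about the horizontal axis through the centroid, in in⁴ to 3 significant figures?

Ix ≈ 3.69 in⁴

Split into non-overlapping primitives; take the origin at the lower-left of the bounding box.
Plate: 10.8 × 1.6, A = 17.28 in², y = 0.8 in, Ī = 3.6864 in⁴.
Hole 1 (subtracted): ⌀0.3, A = 0.070686 in², y = 0.8 in, Ī = 0.00039761 in⁴.
Hole 2 (subtracted): ⌀0.3, A = 0.070686 in², y = 0.8 in, Ī = 0.00039761 in⁴.
By symmetry the centroid is at mid-height, ȳ = 0.8 in.
All pieces are centred on the horizontal axis through the centroid, so I = ΣĪ (holes subtracted) = 3.6856 in⁴.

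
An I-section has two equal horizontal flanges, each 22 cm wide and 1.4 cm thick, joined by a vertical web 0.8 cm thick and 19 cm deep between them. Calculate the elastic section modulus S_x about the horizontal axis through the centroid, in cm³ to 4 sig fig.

Treat the section as a set of non-overlapping primitives; coordinates are from the bounding-box lower-left.
Bottom flange: 22 × 1.4, A = 30.8 cm², y = 0.7 cm, Ī = 5.03067 cm⁴.
Web: 0.8 × 19, A = 15.2 cm², y = 10.9 cm, Ī = 457.267 cm⁴.
Top flange: 22 × 1.4, A = 30.8 cm², y = 21.1 cm, Ī = 5.03067 cm⁴.
By symmetry the centroid is at mid-height, ȳ = 10.9 cm.
Transfer each piece to the horizontal axis through the centroid using Ī + A·d² with d = y − 10.9:
  bottom flange: d = -10.2 cm → contributes +3209.46 cm⁴
  web: d = 0 cm → contributes +457.267 cm⁴
  top flange: d = 10.2 cm → contributes +3209.46 cm⁴
Total I = 6876.19 cm⁴.
Extreme fibre distance c = 10.9 cm; S = I/c = 630.843 cm³.

S_x ≈ 630.8 cm³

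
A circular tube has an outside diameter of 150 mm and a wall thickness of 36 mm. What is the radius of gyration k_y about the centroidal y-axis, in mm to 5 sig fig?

Break the section into simple shapes (no overlaps), measuring from the bottom-left corner of the bounding box.
Outer circle: ⌀150, A = 17671.46 mm², x = 75 mm, Ī = 24 850 489 mm⁴.
Bore (subtracted): ⌀78, A = 4778.362 mm², x = 75 mm, Ī = 1 816 972 mm⁴.
By symmetry the centroid is at mid-width, x̄ = 75 mm.
All pieces are centred on the centroidal y-axis, so I = ΣĪ (holes subtracted) = 23 033 516 mm⁴.
Radius of gyration: k = √(I/A) = √(23 033 516 / 12893.1) = 42.26701 mm.

k_y ≈ 42.267 mm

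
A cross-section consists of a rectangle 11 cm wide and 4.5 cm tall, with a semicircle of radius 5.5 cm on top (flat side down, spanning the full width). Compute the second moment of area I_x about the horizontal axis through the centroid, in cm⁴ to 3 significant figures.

Decompose the section into non-overlapping parts with the origin at the bottom-left of its bounding rectangle.
Rectangular body: 11 × 4.5, A = 49.5 cm², y = 2.25 cm, Ī = 83.531 cm⁴.
Semicircular cap: semicircle r = 5.5, A = 47.517 cm², y = 6.8343 cm, Ī = 100.43 cm⁴.
Centroid: ȳ = ΣA·y / ΣA = 4.4953 cm.
Transfer each piece to the horizontal axis through the centroid using Ī + A·d² with d = y − 4.4953:
  rectangular body: d = -2.2453 cm → contributes +333.07 cm⁴
  semicircular cap: d = 2.339 cm → contributes +360.39 cm⁴
Total I = 693.47 cm⁴.

I_x ≈ 693 cm⁴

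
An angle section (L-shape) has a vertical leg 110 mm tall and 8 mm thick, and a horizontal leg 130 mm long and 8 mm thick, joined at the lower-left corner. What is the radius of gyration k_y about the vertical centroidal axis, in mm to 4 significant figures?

Decompose the section into non-overlapping parts with the origin at the bottom-left of its bounding rectangle.
Vertical leg: 8 × 110, A = 880 mm², x = 4 mm, Ī = 4693.33 mm⁴.
Horizontal leg (remainder): 122 × 8, A = 976 mm², x = 69 mm, Ī = 1 210 565 mm⁴.
Centroid: x̄ = ΣA·x / ΣA = 38.181 mm.
Transfer each piece to the vertical centroidal axis using Ī + A·d² with d = x − 38.181:
  vertical leg: d = -34.181 mm → contributes +1 032 835 mm⁴
  horizontal leg (remainder): d = 30.819 mm → contributes +2 137 579 mm⁴
Total I = 3 170 414 mm⁴.
Radius of gyration: k = √(I/A) = √(3 170 414 / 1 856) = 41.3303 mm.

k_y ≈ 41.33 mm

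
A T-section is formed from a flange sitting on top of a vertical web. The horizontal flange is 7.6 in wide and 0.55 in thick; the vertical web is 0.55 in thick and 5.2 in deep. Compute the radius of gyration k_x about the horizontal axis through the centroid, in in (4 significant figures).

k_x ≈ 1.710 in

Decompose the section into non-overlapping parts with the origin at the bottom-left of its bounding rectangle.
Flange: 7.6 × 0.55, A = 4.18 in², y = 5.475 in, Ī = 0.105371 in⁴.
Web: 0.55 × 5.2, A = 2.86 in², y = 2.6 in, Ī = 6.44453 in⁴.
Centroid: ȳ = ΣA·y / ΣA = 4.30703 in.
Transfer each piece to the horizontal axis through the centroid using Ī + A·d² with d = y − 4.30703:
  flange: d = 1.16797 in → contributes +5.80752 in⁴
  web: d = -1.70703 in → contributes +14.7784 in⁴
Total I = 20.586 in⁴.
Radius of gyration: k = √(I/A) = √(20.586 / 7.04) = 1.71001 in.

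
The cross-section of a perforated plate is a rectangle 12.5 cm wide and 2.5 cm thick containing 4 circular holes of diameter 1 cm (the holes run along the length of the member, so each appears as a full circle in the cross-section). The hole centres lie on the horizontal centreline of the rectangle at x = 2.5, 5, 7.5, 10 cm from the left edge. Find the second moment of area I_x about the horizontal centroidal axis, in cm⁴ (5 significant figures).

Break the section into simple shapes (no overlaps), measuring from the bottom-left corner of the bounding box.
Plate: 12.5 × 2.5, A = 31.25 cm², y = 1.25 cm, Ī = 16.27604 cm⁴.
Hole 1 (subtracted): ⌀1, A = 0.7853982 cm², y = 1.25 cm, Ī = 0.04908739 cm⁴.
Hole 2 (subtracted): ⌀1, A = 0.7853982 cm², y = 1.25 cm, Ī = 0.04908739 cm⁴.
Hole 3 (subtracted): ⌀1, A = 0.7853982 cm², y = 1.25 cm, Ī = 0.04908739 cm⁴.
Hole 4 (subtracted): ⌀1, A = 0.7853982 cm², y = 1.25 cm, Ī = 0.04908739 cm⁴.
By symmetry the centroid is at mid-height, ȳ = 1.25 cm.
All pieces are centred on the horizontal centroidal axis, so I = ΣĪ (holes subtracted) = 16.07969 cm⁴.

I_x ≈ 16.080 cm⁴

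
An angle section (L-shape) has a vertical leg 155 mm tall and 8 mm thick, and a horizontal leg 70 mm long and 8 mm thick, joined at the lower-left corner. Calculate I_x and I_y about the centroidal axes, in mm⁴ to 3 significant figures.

I_x ≈ 4.40 × 10⁶ mm⁴, I_y ≈ 5.99 × 10⁵ mm⁴

Break the section into simple shapes (no overlaps), measuring from the bottom-left corner of the bounding box.
Vertical leg: 8 × 155, A = 1 240 mm², y = 77.5 mm, Ī = 2 482 583 mm⁴.
Horizontal leg (remainder): 62 × 8, A = 496 mm², y = 4 mm, Ī = 2645.3 mm⁴.
Centroid: ȳ = ΣA·y / ΣA = 56.5 mm.
Transfer each piece to the centroidal x-axis using Ī + A·d² with d = y − 56.5:
  vertical leg: d = 21 mm → contributes +3 029 423 mm⁴
  horizontal leg (remainder): d = -52.5 mm → contributes +1 369 745 mm⁴
Total I = 4 399 169 mm⁴.
For the y-axis: x̄ = 14 mm.
Repeating about the centroidal y-axis gives I_y = 599 499 mm⁴.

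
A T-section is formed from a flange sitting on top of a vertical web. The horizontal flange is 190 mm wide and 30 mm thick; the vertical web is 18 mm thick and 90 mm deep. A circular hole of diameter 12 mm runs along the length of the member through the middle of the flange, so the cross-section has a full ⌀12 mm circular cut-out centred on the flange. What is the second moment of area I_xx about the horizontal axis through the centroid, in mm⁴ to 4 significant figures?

Split into non-overlapping primitives; take the origin at the lower-left of the bounding box.
Flange: 190 × 30, A = 5 700 mm², y = 105 mm, Ī = 427 500 mm⁴.
Web: 18 × 90, A = 1 620 mm², y = 45 mm, Ī = 1 093 500 mm⁴.
Hole (subtracted): ⌀12, A = 113.097 mm², y = 105 mm, Ī = 1017.88 mm⁴.
Centroid: ȳ = ΣA·y / ΣA = 91.5129 mm.
Transfer each piece to the horizontal axis through the centroid using Ī + A·d² with d = y − 91.5129:
  flange: d = 13.4871 mm → contributes +1 464 336 mm⁴
  web: d = -46.5129 mm → contributes +4 598 293 mm⁴
  hole: d = 13.4871 mm → contributes −21590.4 mm⁴
Total I = 6 041 039 mm⁴.

I_xx ≈ 6.041 × 10⁶ mm⁴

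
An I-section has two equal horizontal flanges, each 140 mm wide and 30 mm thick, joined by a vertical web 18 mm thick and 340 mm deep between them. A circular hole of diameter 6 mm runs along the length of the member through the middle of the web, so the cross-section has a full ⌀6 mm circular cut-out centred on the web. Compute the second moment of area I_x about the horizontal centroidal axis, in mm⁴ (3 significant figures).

Decompose the section into non-overlapping parts with the origin at the bottom-left of its bounding rectangle.
Bottom flange: 140 × 30, A = 4 200 mm², y = 15 mm, Ī = 315 000 mm⁴.
Web: 18 × 340, A = 6 120 mm², y = 200 mm, Ī = 58 956 000 mm⁴.
Top flange: 140 × 30, A = 4 200 mm², y = 385 mm, Ī = 315 000 mm⁴.
Hole (subtracted): ⌀6, A = 28.274 mm², y = 200 mm, Ī = 63.617 mm⁴.
By symmetry the centroid is at mid-height, ȳ = 200 mm.
Transfer each piece to the horizontal centroidal axis using Ī + A·d² with d = y − 200:
  bottom flange: d = -185 mm → contributes +144 060 000 mm⁴
  web: d = 0 mm → contributes +58 956 000 mm⁴
  top flange: d = 185 mm → contributes +144 060 000 mm⁴
  hole: d = 0 mm → contributes −63.617 mm⁴
Total I = 347 075 936 mm⁴.

I_x ≈ 3.47 × 10⁸ mm⁴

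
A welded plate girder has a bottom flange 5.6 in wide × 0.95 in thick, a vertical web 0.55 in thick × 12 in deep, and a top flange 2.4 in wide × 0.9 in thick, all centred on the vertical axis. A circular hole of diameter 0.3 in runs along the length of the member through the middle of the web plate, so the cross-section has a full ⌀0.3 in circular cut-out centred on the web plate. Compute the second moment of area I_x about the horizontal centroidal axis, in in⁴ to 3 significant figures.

I_x ≈ 363 in⁴

Treat the section as a set of non-overlapping primitives; coordinates are from the bounding-box lower-left.
Bottom plate: 5.6 × 0.95, A = 5.32 in², y = 0.475 in, Ī = 0.40011 in⁴.
Web plate: 0.55 × 12, A = 6.6 in², y = 6.95 in, Ī = 79.2 in⁴.
Top plate: 2.4 × 0.9, A = 2.16 in², y = 13.4 in, Ī = 0.1458 in⁴.
Hole (subtracted): ⌀0.3, A = 0.070686 in², y = 6.95 in, Ī = 0.00039761 in⁴.
Centroid: ȳ = ΣA·y / ΣA = 5.4856 in.
Transfer each piece to the horizontal centroidal axis using Ī + A·d² with d = y − 5.4856:
  bottom plate: d = -5.0106 in → contributes +133.97 in⁴
  web plate: d = 1.4644 in → contributes +93.353 in⁴
  top plate: d = 7.9144 in → contributes +135.44 in⁴
  hole: d = 1.4644 in → contributes −0.15198 in⁴
Total I = 362.61 in⁴.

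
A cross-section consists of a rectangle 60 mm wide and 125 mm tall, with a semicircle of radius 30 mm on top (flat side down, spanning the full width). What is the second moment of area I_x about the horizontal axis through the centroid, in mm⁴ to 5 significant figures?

I_x ≈ 1.6587 × 10⁷ mm⁴

Decompose the section into non-overlapping parts with the origin at the bottom-left of its bounding rectangle.
Rectangular body: 60 × 125, A = 7 500 mm², y = 62.5 mm, Ī = 9 765 625 mm⁴.
Semicircular cap: semicircle r = 30, A = 1413.717 mm², y = 137.7324 mm, Ī = 88903.14 mm⁴.
Centroid: ȳ = ΣA·y / ΣA = 74.43187 mm.
Transfer each piece to the horizontal axis through the centroid using Ī + A·d² with d = y − 74.43187:
  rectangular body: d = -11.93187 mm → contributes +10 833 396 mm⁴
  semicircular cap: d = 63.30053 mm → contributes +5 753 605 mm⁴
Total I = 16 587 001 mm⁴.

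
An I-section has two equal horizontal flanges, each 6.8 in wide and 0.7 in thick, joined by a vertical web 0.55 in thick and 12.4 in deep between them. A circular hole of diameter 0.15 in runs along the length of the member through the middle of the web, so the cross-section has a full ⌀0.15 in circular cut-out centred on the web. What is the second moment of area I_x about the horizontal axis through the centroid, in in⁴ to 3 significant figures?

I_x ≈ 496 in⁴

Decompose the section into non-overlapping parts with the origin at the bottom-left of its bounding rectangle.
Bottom flange: 6.8 × 0.7, A = 4.76 in², y = 0.35 in, Ī = 0.19437 in⁴.
Web: 0.55 × 12.4, A = 6.82 in², y = 6.9 in, Ī = 87.387 in⁴.
Top flange: 6.8 × 0.7, A = 4.76 in², y = 13.45 in, Ī = 0.19437 in⁴.
Hole (subtracted): ⌀0.15, A = 0.017671 in², y = 6.9 in, Ī = 0.00002485 in⁴.
By symmetry the centroid is at mid-height, ȳ = 6.9 in.
Transfer each piece to the horizontal axis through the centroid using Ī + A·d² with d = y − 6.9:
  bottom flange: d = -6.55 in → contributes +204.41 in⁴
  web: d = 0 in → contributes +87.387 in⁴
  top flange: d = 6.55 in → contributes +204.41 in⁴
  hole: d = 0 in → contributes −0.00002485 in⁴
Total I = 496.21 in⁴.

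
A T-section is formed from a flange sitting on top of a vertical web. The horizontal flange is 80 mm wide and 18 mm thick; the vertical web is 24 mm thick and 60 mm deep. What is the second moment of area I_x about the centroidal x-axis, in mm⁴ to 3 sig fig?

I_x ≈ 1.57 × 10⁶ mm⁴

Treat the section as a set of non-overlapping primitives; coordinates are from the bounding-box lower-left.
Flange: 80 × 18, A = 1 440 mm², y = 69 mm, Ī = 38 880 mm⁴.
Web: 24 × 60, A = 1 440 mm², y = 30 mm, Ī = 432 000 mm⁴.
Centroid: ȳ = ΣA·y / ΣA = 49.5 mm.
Transfer each piece to the centroidal x-axis using Ī + A·d² with d = y − 49.5:
  flange: d = 19.5 mm → contributes +586 440 mm⁴
  web: d = -19.5 mm → contributes +979 560 mm⁴
Total I = 1 566 000 mm⁴.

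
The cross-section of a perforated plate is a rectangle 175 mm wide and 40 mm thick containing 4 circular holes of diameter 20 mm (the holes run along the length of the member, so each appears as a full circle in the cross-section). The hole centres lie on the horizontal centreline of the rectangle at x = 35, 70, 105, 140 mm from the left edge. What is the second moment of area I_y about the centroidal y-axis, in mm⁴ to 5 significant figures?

Split into non-overlapping primitives; take the origin at the lower-left of the bounding box.
Plate: 175 × 40, A = 7 000 mm², x = 87.5 mm, Ī = 17 864 583 mm⁴.
Hole 1 (subtracted): ⌀20, A = 314.1593 mm², x = 35 mm, Ī = 7853.982 mm⁴.
Hole 2 (subtracted): ⌀20, A = 314.1593 mm², x = 70 mm, Ī = 7853.982 mm⁴.
Hole 3 (subtracted): ⌀20, A = 314.1593 mm², x = 105 mm, Ī = 7853.982 mm⁴.
Hole 4 (subtracted): ⌀20, A = 314.1593 mm², x = 140 mm, Ī = 7853.982 mm⁴.
By symmetry the centroid is at mid-width, x̄ = 87.5 mm.
Transfer each piece to the centroidal y-axis using Ī + A·d² with d = x − 87.5:
  plate: d = 0 mm → contributes +17 864 583 mm⁴
  hole 1: d = -52.5 mm → contributes −873755.5 mm⁴
  hole 2: d = -17.5 mm → contributes −104065.3 mm⁴
  hole 3: d = 17.5 mm → contributes −104065.3 mm⁴
  hole 4: d = 52.5 mm → contributes −873755.5 mm⁴
Total I = 15 908 942 mm⁴.

I_y ≈ 1.5909 × 10⁷ mm⁴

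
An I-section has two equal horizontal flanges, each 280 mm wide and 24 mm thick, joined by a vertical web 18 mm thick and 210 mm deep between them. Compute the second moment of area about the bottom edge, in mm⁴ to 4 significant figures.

Break the section into simple shapes (no overlaps), measuring from the bottom-left corner of the bounding box.
Bottom flange: 280 × 24, A = 6 720 mm², y = 12 mm, Ī = 322 560 mm⁴.
Web: 18 × 210, A = 3 780 mm², y = 129 mm, Ī = 13 891 500 mm⁴.
Top flange: 280 × 24, A = 6 720 mm², y = 246 mm, Ī = 322 560 mm⁴.
Transfer each piece to the base of the section using Ī + A·d² with d = y − 0:
  bottom flange: d = 12 mm → contributes +1 290 240 mm⁴
  web: d = 129 mm → contributes +76 794 480 mm⁴
  top flange: d = 246 mm → contributes +406 990 080 mm⁴
Total I = 485 074 800 mm⁴.

I_base ≈ 4.851 × 10⁸ mm⁴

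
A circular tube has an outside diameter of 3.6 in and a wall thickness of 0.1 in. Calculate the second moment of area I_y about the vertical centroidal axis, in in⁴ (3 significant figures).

I_y ≈ 1.69 in⁴

Decompose the section into non-overlapping parts with the origin at the bottom-left of its bounding rectangle.
Outer circle: ⌀3.6, A = 10.179 in², x = 1.8 in, Ī = 8.2448 in⁴.
Bore (subtracted): ⌀3.4, A = 9.0792 in², x = 1.8 in, Ī = 6.5597 in⁴.
By symmetry the centroid is at mid-width, x̄ = 1.8 in.
All pieces are centred on the vertical centroidal axis, so I = ΣĪ (holes subtracted) = 1.6851 in⁴.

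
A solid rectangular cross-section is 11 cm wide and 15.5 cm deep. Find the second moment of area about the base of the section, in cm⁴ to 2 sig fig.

The section: 11 × 15.5, A = 170.5 cm², y = 7.75 cm, Ī = 3 414 cm⁴.
Transfer it to the base of the section using Ī + A·d² with d = y − 0:
  the section: d = 7.75 cm → contributes +13 654 cm⁴
Total I = 13 654 cm⁴.

I_base ≈ 1.4 × 10⁴ cm⁴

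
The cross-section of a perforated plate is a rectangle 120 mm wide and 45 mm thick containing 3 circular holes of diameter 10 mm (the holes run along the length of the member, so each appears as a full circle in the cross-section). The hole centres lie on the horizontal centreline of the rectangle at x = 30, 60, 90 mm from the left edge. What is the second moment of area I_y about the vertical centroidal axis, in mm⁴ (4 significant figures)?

I_y ≈ 6.337 × 10⁶ mm⁴

Decompose the section into non-overlapping parts with the origin at the bottom-left of its bounding rectangle.
Plate: 120 × 45, A = 5 400 mm², x = 60 mm, Ī = 6 480 000 mm⁴.
Hole 1 (subtracted): ⌀10, A = 78.5398 mm², x = 30 mm, Ī = 490.874 mm⁴.
Hole 2 (subtracted): ⌀10, A = 78.5398 mm², x = 60 mm, Ī = 490.874 mm⁴.
Hole 3 (subtracted): ⌀10, A = 78.5398 mm², x = 90 mm, Ī = 490.874 mm⁴.
By symmetry the centroid is at mid-width, x̄ = 60 mm.
Transfer each piece to the vertical centroidal axis using Ī + A·d² with d = x − 60:
  plate: d = 0 mm → contributes +6 480 000 mm⁴
  hole 1: d = -30 mm → contributes −71176.7 mm⁴
  hole 2: d = 0 mm → contributes −490.874 mm⁴
  hole 3: d = 30 mm → contributes −71176.7 mm⁴
Total I = 6 337 156 mm⁴.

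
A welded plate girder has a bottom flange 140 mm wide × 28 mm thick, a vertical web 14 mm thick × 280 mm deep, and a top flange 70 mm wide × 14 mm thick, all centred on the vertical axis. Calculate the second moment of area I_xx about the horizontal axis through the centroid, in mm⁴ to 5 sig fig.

Treat the section as a set of non-overlapping primitives; coordinates are from the bounding-box lower-left.
Bottom plate: 140 × 28, A = 3 920 mm², y = 14 mm, Ī = 256106.7 mm⁴.
Web plate: 14 × 280, A = 3 920 mm², y = 168 mm, Ī = 25 610 667 mm⁴.
Top plate: 70 × 14, A = 980 mm², y = 315 mm, Ī = 16006.67 mm⁴.
Centroid: ȳ = ΣA·y / ΣA = 115.8889 mm.
Transfer each piece to the horizontal axis through the centroid using Ī + A·d² with d = y − 115.8889:
  bottom plate: d = -101.8889 mm → contributes +40 950 982 mm⁴
  web plate: d = 52.11111 mm → contributes +36 255 693 mm⁴
  top plate: d = 199.1111 mm → contributes +38 868 337 mm⁴
Total I = 116 075 011 mm⁴.

I_xx ≈ 1.1608 × 10⁸ mm⁴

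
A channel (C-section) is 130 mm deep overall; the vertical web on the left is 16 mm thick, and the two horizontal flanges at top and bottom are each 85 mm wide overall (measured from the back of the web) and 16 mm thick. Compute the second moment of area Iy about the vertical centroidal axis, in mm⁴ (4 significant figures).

Iy ≈ 2.855 × 10⁶ mm⁴

Split into non-overlapping primitives; take the origin at the lower-left of the bounding box.
Web: 16 × 130, A = 2 080 mm², x = 8 mm, Ī = 44373.3 mm⁴.
Top flange (beyond web): 69 × 16, A = 1 104 mm², x = 50.5 mm, Ī = 438 012 mm⁴.
Bottom flange (beyond web): 69 × 16, A = 1 104 mm², x = 50.5 mm, Ī = 438 012 mm⁴.
Centroid: x̄ = ΣA·x / ΣA = 29.8843 mm.
Transfer each piece to the vertical centroidal axis using Ī + A·d² with d = x − 29.8843:
  web: d = -21.8843 mm → contributes +1 040 535 mm⁴
  top flange (beyond web): d = 20.6157 mm → contributes +907 219 mm⁴
  bottom flange (beyond web): d = 20.6157 mm → contributes +907 219 mm⁴
Total I = 2 854 972 mm⁴.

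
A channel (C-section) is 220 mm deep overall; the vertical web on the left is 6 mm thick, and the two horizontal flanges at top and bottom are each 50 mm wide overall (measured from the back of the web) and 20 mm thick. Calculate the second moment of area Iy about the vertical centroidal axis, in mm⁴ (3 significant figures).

Iy ≈ 7.59 × 10⁵ mm⁴

Decompose the section into non-overlapping parts with the origin at the bottom-left of its bounding rectangle.
Web: 6 × 220, A = 1 320 mm², x = 3 mm, Ī = 3 960 mm⁴.
Top flange (beyond web): 44 × 20, A = 880 mm², x = 28 mm, Ī = 141 973 mm⁴.
Bottom flange (beyond web): 44 × 20, A = 880 mm², x = 28 mm, Ī = 141 973 mm⁴.
Centroid: x̄ = ΣA·x / ΣA = 17.286 mm.
Transfer each piece to the vertical centroidal axis using Ī + A·d² with d = x − 17.286:
  web: d = -14.286 mm → contributes +273 348 mm⁴
  top flange (beyond web): d = 10.714 mm → contributes +242 994 mm⁴
  bottom flange (beyond web): d = 10.714 mm → contributes +242 994 mm⁴
Total I = 759 335 mm⁴.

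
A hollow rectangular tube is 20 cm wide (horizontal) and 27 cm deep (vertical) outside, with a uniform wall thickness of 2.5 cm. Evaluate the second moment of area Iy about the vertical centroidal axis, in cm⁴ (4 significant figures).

Iy ≈ 1.181 × 10⁴ cm⁴

Treat the section as a set of non-overlapping primitives; coordinates are from the bounding-box lower-left.
Outer rectangle: 20 × 27, A = 540 cm², x = 10 cm, Ī = 18 000 cm⁴.
Inner void (subtracted): 15 × 22, A = 330 cm², x = 10 cm, Ī = 6187.5 cm⁴.
By symmetry the centroid is at mid-width, x̄ = 10 cm.
All pieces are centred on the vertical centroidal axis, so I = ΣĪ (holes subtracted) = 11812.5 cm⁴.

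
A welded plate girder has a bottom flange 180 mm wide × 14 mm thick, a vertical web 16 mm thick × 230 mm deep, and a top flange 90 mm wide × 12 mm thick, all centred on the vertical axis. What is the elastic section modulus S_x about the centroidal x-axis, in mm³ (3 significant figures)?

Break the section into simple shapes (no overlaps), measuring from the bottom-left corner of the bounding box.
Bottom plate: 180 × 14, A = 2 520 mm², y = 7 mm, Ī = 41 160 mm⁴.
Web plate: 16 × 230, A = 3 680 mm², y = 129 mm, Ī = 16 222 667 mm⁴.
Top plate: 90 × 12, A = 1 080 mm², y = 250 mm, Ī = 12 960 mm⁴.
Centroid: ȳ = ΣA·y / ΣA = 104.72 mm.
Transfer each piece to the centroidal x-axis using Ī + A·d² with d = y − 104.72:
  bottom plate: d = -97.72 mm → contributes +24 105 032 mm⁴
  web plate: d = 24.28 mm → contributes +18 392 134 mm⁴
  top plate: d = 145.28 mm → contributes +22 807 810 mm⁴
Total I = 65 304 975 mm⁴.
Extreme fibre distance c = 151.28 mm; S = I/c = 431 682 mm³.

S_x ≈ 4.32 × 10⁵ mm³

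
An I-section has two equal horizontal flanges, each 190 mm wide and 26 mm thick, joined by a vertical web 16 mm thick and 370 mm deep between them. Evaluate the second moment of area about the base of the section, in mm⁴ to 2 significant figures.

Break the section into simple shapes (no overlaps), measuring from the bottom-left corner of the bounding box.
Bottom flange: 190 × 26, A = 4 940 mm², y = 13 mm, Ī = 278 287 mm⁴.
Web: 16 × 370, A = 5 920 mm², y = 211 mm, Ī = 67 537 333 mm⁴.
Top flange: 190 × 26, A = 4 940 mm², y = 409 mm, Ī = 278 287 mm⁴.
Transfer each piece to the base of the section using Ī + A·d² with d = y − 0:
  bottom flange: d = 13 mm → contributes +1 113 147 mm⁴
  web: d = 211 mm → contributes +331 101 653 mm⁴
  top flange: d = 409 mm → contributes +826 646 427 mm⁴
Total I = 1 158 861 227 mm⁴.

I_base ≈ 1.2 × 10⁹ mm⁴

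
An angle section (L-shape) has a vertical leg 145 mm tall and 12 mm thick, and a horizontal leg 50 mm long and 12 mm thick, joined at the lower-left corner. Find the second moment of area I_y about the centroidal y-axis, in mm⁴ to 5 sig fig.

Treat the section as a set of non-overlapping primitives; coordinates are from the bounding-box lower-left.
Vertical leg: 12 × 145, A = 1 740 mm², x = 6 mm, Ī = 20 880 mm⁴.
Horizontal leg (remainder): 38 × 12, A = 456 mm², x = 31 mm, Ī = 54 872 mm⁴.
Centroid: x̄ = ΣA·x / ΣA = 11.19126 mm.
Transfer each piece to the centroidal y-axis using Ī + A·d² with d = x − 11.19126:
  vertical leg: d = -5.191257 mm → contributes +67771.52 mm⁴
  horizontal leg (remainder): d = 19.80874 mm → contributes +233800.2 mm⁴
Total I = 301571.7 mm⁴.

I_y ≈ 3.0157 × 10⁵ mm⁴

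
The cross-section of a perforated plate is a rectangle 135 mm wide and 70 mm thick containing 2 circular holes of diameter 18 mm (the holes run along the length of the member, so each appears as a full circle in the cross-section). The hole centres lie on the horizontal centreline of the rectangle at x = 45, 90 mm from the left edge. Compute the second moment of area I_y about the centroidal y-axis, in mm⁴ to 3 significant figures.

Decompose the section into non-overlapping parts with the origin at the bottom-left of its bounding rectangle.
Plate: 135 × 70, A = 9 450 mm², x = 67.5 mm, Ī = 14 352 188 mm⁴.
Hole 1 (subtracted): ⌀18, A = 254.47 mm², x = 45 mm, Ī = 5 153 mm⁴.
Hole 2 (subtracted): ⌀18, A = 254.47 mm², x = 90 mm, Ī = 5 153 mm⁴.
By symmetry the centroid is at mid-width, x̄ = 67.5 mm.
Transfer each piece to the centroidal y-axis using Ī + A·d² with d = x − 67.5:
  plate: d = 0 mm → contributes +14 352 188 mm⁴
  hole 1: d = -22.5 mm → contributes −133 978 mm⁴
  hole 2: d = 22.5 mm → contributes −133 978 mm⁴
Total I = 14 084 232 mm⁴.

I_y ≈ 1.41 × 10⁷ mm⁴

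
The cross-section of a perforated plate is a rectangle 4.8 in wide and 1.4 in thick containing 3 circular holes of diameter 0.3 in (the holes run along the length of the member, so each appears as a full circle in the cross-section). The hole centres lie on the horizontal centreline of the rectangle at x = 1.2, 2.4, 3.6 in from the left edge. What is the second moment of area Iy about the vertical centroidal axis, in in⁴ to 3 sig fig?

Iy ≈ 12.7 in⁴

Decompose the section into non-overlapping parts with the origin at the bottom-left of its bounding rectangle.
Plate: 4.8 × 1.4, A = 6.72 in², x = 2.4 in, Ī = 12.902 in⁴.
Hole 1 (subtracted): ⌀0.3, A = 0.070686 in², x = 1.2 in, Ī = 0.00039761 in⁴.
Hole 2 (subtracted): ⌀0.3, A = 0.070686 in², x = 2.4 in, Ī = 0.00039761 in⁴.
Hole 3 (subtracted): ⌀0.3, A = 0.070686 in², x = 3.6 in, Ī = 0.00039761 in⁴.
By symmetry the centroid is at mid-width, x̄ = 2.4 in.
Transfer each piece to the vertical centroidal axis using Ī + A·d² with d = x − 2.4:
  plate: d = 0 in → contributes +12.902 in⁴
  hole 1: d = -1.2 in → contributes −0.10219 in⁴
  hole 2: d = 0 in → contributes −0.00039761 in⁴
  hole 3: d = 1.2 in → contributes −0.10219 in⁴
Total I = 12.698 in⁴.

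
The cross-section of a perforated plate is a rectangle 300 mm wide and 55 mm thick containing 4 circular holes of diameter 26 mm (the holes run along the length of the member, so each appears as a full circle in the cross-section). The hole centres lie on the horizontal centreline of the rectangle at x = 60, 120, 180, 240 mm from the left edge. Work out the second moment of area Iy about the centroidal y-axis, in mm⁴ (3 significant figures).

Iy ≈ 1.14 × 10⁸ mm⁴

Treat the section as a set of non-overlapping primitives; coordinates are from the bounding-box lower-left.
Plate: 300 × 55, A = 16 500 mm², x = 150 mm, Ī = 123 750 000 mm⁴.
Hole 1 (subtracted): ⌀26, A = 530.93 mm², x = 60 mm, Ī = 22 432 mm⁴.
Hole 2 (subtracted): ⌀26, A = 530.93 mm², x = 120 mm, Ī = 22 432 mm⁴.
Hole 3 (subtracted): ⌀26, A = 530.93 mm², x = 180 mm, Ī = 22 432 mm⁴.
Hole 4 (subtracted): ⌀26, A = 530.93 mm², x = 240 mm, Ī = 22 432 mm⁴.
By symmetry the centroid is at mid-width, x̄ = 150 mm.
Transfer each piece to the centroidal y-axis using Ī + A·d² with d = x − 150:
  plate: d = 0 mm → contributes +123 750 000 mm⁴
  hole 1: d = -90 mm → contributes −4 322 958 mm⁴
  hole 2: d = -30 mm → contributes −500 268 mm⁴
  hole 3: d = 30 mm → contributes −500 268 mm⁴
  hole 4: d = 90 mm → contributes −4 322 958 mm⁴
Total I = 114 103 548 mm⁴.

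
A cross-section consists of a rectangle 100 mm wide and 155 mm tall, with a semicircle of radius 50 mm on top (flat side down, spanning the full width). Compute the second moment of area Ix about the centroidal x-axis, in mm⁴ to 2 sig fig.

Split into non-overlapping primitives; take the origin at the lower-left of the bounding box.
Rectangular body: 100 × 155, A = 15 500 mm², y = 77.5 mm, Ī = 31 032 292 mm⁴.
Semicircular cap: semicircle r = 50, A = 3 927 mm², y = 176.2 mm, Ī = 685 981 mm⁴.
Centroid: ȳ = ΣA·y / ΣA = 97.46 mm.
Transfer each piece to the centroidal x-axis using Ī + A·d² with d = y − 97.46:
  rectangular body: d = -19.96 mm → contributes +37 204 726 mm⁴
  semicircular cap: d = 78.77 mm → contributes +25 048 843 mm⁴
Total I = 62 253 569 mm⁴.

Ix ≈ 6.2 × 10⁷ mm⁴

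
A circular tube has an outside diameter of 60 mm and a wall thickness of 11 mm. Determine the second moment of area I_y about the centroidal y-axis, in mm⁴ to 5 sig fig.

Treat the section as a set of non-overlapping primitives; coordinates are from the bounding-box lower-left.
Outer circle: ⌀60, A = 2827.433 mm², x = 30 mm, Ī = 636172.5 mm⁴.
Bore (subtracted): ⌀38, A = 1134.115 mm², x = 30 mm, Ī = 102353.9 mm⁴.
By symmetry the centroid is at mid-width, x̄ = 30 mm.
All pieces are centred on the centroidal y-axis, so I = ΣĪ (holes subtracted) = 533818.6 mm⁴.

I_y ≈ 5.3382 × 10⁵ mm⁴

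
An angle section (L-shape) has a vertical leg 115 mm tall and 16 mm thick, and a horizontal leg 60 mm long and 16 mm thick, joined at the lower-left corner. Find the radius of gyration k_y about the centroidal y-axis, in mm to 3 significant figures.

k_y ≈ 15.5 mm

Split into non-overlapping primitives; take the origin at the lower-left of the bounding box.
Vertical leg: 16 × 115, A = 1 840 mm², x = 8 mm, Ī = 39 253 mm⁴.
Horizontal leg (remainder): 44 × 16, A = 704 mm², x = 38 mm, Ī = 113 579 mm⁴.
Centroid: x̄ = ΣA·x / ΣA = 16.302 mm.
Transfer each piece to the centroidal y-axis using Ī + A·d² with d = x − 16.302:
  vertical leg: d = -8.3019 mm → contributes +166 069 mm⁴
  horizontal leg (remainder): d = 21.698 mm → contributes +445 028 mm⁴
Total I = 611 096 mm⁴.
Radius of gyration: k = √(I/A) = √(611 096 / 2 544) = 15.499 mm.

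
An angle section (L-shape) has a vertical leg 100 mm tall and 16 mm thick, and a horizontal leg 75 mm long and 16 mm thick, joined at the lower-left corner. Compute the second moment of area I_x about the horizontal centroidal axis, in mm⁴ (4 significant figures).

I_x ≈ 2.401 × 10⁶ mm⁴

Decompose the section into non-overlapping parts with the origin at the bottom-left of its bounding rectangle.
Vertical leg: 16 × 100, A = 1 600 mm², y = 50 mm, Ī = 1 333 333 mm⁴.
Horizontal leg (remainder): 59 × 16, A = 944 mm², y = 8 mm, Ī = 20138.7 mm⁴.
Centroid: ȳ = ΣA·y / ΣA = 34.4151 mm.
Transfer each piece to the horizontal centroidal axis using Ī + A·d² with d = y − 34.4151:
  vertical leg: d = 15.5849 mm → contributes +1 721 956 mm⁴
  horizontal leg (remainder): d = -26.4151 mm → contributes +678 821 mm⁴
Total I = 2 400 778 mm⁴.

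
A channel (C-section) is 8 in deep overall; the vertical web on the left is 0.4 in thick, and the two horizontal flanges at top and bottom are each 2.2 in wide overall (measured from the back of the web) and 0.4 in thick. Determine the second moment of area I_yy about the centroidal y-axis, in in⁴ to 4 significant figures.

Split into non-overlapping primitives; take the origin at the lower-left of the bounding box.
Web: 0.4 × 8, A = 3.2 in², x = 0.2 in, Ī = 0.0426667 in⁴.
Top flange (beyond web): 1.8 × 0.4, A = 0.72 in², x = 1.3 in, Ī = 0.1944 in⁴.
Bottom flange (beyond web): 1.8 × 0.4, A = 0.72 in², x = 1.3 in, Ī = 0.1944 in⁴.
Centroid: x̄ = ΣA·x / ΣA = 0.541379 in.
Transfer each piece to the centroidal y-axis using Ī + A·d² with d = x − 0.541379:
  web: d = -0.341379 in → contributes +0.415594 in⁴
  top flange (beyond web): d = 0.758621 in → contributes +0.608764 in⁴
  bottom flange (beyond web): d = 0.758621 in → contributes +0.608764 in⁴
Total I = 1.63312 in⁴.

I_yy ≈ 1.633 in⁴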